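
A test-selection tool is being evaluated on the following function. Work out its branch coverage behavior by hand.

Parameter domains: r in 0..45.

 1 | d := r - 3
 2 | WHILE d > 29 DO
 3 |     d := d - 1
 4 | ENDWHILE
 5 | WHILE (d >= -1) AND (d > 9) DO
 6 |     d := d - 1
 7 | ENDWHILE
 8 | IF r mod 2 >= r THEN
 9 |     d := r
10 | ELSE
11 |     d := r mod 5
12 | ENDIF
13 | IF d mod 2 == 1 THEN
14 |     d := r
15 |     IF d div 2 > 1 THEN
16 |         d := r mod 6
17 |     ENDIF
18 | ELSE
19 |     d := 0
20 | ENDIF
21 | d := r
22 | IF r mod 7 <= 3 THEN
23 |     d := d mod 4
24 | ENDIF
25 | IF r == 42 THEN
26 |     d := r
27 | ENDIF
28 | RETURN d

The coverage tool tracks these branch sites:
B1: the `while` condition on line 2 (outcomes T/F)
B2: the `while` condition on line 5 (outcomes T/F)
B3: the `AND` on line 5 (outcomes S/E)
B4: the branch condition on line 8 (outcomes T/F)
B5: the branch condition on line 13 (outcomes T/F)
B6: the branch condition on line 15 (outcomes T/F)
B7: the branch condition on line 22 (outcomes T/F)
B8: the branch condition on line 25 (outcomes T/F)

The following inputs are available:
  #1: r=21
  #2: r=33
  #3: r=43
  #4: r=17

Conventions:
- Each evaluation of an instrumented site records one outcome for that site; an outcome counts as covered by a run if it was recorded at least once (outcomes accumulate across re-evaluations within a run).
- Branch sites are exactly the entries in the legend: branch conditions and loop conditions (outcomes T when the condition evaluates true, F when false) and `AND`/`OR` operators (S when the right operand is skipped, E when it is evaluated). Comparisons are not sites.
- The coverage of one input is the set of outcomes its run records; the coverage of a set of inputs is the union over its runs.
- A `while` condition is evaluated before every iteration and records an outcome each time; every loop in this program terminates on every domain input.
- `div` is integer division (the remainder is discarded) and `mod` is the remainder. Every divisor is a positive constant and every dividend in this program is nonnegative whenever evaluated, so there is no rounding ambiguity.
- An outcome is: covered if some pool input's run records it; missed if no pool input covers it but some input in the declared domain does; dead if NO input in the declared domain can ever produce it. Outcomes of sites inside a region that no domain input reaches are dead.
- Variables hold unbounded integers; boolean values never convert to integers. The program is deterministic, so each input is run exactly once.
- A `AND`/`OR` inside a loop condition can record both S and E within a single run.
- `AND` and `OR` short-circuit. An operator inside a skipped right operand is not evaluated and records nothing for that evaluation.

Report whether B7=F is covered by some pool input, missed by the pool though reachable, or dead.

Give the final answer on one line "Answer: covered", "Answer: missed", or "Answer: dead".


B7=F is recorded by pool input(s) 2 -> covered
Answer: covered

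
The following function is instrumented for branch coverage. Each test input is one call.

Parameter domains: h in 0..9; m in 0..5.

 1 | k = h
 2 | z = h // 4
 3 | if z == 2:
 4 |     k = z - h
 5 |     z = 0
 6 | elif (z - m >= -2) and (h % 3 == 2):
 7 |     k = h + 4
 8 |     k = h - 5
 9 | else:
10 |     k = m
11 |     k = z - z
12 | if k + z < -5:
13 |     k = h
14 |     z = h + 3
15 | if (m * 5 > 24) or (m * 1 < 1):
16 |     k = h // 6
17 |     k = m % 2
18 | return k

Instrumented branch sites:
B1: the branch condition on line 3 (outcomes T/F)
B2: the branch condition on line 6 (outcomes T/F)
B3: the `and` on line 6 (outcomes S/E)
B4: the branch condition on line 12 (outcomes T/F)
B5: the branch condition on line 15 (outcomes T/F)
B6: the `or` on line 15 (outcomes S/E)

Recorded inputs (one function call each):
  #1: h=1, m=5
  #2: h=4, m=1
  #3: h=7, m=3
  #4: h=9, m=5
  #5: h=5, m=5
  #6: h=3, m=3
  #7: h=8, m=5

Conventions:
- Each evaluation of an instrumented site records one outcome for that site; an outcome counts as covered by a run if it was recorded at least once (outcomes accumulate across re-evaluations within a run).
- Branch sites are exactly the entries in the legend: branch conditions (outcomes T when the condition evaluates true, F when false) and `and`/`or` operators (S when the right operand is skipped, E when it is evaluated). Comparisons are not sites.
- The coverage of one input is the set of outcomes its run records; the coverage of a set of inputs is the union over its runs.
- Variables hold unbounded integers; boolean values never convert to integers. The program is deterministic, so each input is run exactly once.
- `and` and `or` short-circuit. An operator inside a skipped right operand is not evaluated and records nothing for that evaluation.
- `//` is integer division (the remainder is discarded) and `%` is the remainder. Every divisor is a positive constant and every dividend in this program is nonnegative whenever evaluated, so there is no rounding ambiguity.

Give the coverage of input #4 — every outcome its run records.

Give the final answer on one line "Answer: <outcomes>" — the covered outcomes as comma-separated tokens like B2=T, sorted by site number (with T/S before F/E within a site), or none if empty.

Simulating input #4 (h=9, m=5) step by step:
  B1->T, B4->T, B6->S, B5->T
distinct outcomes covered: B1=T, B4=T, B5=T, B6=S

Answer: B1=T, B4=T, B5=T, B6=S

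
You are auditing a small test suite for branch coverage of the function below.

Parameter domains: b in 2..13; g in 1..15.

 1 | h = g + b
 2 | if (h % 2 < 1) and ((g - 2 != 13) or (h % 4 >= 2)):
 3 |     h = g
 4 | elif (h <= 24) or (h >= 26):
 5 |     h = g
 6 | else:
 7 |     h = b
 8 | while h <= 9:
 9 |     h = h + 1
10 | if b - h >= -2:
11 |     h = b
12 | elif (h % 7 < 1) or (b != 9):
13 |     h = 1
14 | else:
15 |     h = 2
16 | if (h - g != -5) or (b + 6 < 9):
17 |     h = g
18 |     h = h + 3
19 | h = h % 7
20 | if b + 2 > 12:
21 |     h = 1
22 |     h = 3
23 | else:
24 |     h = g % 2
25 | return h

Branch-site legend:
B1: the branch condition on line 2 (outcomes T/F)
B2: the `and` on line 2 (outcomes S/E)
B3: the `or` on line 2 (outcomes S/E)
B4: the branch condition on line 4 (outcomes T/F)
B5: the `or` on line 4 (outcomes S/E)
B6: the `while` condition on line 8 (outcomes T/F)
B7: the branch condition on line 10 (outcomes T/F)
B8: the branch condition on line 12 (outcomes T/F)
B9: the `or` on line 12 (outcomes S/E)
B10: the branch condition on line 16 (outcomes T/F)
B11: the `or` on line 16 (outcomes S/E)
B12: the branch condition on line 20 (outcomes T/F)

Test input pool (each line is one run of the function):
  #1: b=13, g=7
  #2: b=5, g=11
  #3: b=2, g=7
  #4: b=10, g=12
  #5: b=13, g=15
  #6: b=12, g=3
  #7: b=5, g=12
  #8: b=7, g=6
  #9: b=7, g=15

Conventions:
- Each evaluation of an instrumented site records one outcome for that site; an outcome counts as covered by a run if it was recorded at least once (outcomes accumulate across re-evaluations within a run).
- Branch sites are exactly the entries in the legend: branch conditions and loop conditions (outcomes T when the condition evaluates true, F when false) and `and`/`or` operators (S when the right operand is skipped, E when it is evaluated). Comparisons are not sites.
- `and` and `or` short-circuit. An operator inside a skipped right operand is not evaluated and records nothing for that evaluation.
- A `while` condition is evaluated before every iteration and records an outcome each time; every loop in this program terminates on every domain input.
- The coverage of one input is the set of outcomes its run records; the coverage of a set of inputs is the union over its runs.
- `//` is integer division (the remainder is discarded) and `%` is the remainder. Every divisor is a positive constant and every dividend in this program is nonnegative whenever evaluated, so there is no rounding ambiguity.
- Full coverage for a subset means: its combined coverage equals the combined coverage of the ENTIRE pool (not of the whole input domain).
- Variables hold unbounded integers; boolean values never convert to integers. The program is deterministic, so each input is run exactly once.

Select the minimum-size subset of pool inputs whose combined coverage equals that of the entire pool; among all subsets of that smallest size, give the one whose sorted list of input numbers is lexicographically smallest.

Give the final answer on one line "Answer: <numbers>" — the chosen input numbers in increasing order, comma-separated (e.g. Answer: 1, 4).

#1 (b=13, g=7) -> B2->E, B3->S, B1->T, B6->T, B6->T, B6->T, B6->F, B7->T, B11->S, B10->T, B12->T; covered: B1=T, B2=E, B3=S, B6=T, B6=F, B7=T, B10=T, B11=S, B12=T
#2 (b=5, g=11) -> B2->E, B3->S, B1->T, B6->F, B7->F, B9->E, B8->T, B11->S, B10->T, B12->F; covered: B1=T, B2=E, B3=S, B6=F, B7=F, B8=T, B9=E, B10=T, B11=S, B12=F
#3 (b=2, g=7) -> B2->S, B1->F, B5->S, B4->T, B6->T, B6->T, B6->T, B6->F, B7->F, B9->E, B8->T, B11->S, B10->T, B12->F; covered: B1=F, B2=S, B4=T, B5=S, B6=T, B6=F, B7=F, B8=T, B9=E, B10=T, B11=S, B12=F
#4 (b=10, g=12) -> B2->E, B3->S, B1->T, B6->F, B7->T, B11->S, B10->T, B12->F; covered: B1=T, B2=E, B3=S, B6=F, B7=T, B10=T, B11=S, B12=F
#5 (b=13, g=15) -> B2->E, B3->E, B1->F, B5->E, B4->T, B6->F, B7->T, B11->S, B10->T, B12->T; covered: B1=F, B2=E, B3=E, B4=T, B5=E, B6=F, B7=T, B10=T, B11=S, B12=T
#6 (b=12, g=3) -> B2->S, B1->F, B5->S, B4->T, B6->T, B6->T, B6->T, B6->T, B6->T, B6->T, B6->T, B6->F, B7->T, B11->S, ...; covered: B1=F, B2=S, B4=T, B5=S, B6=T, B6=F, B7=T, B10=T, B11=S, B12=T
#7 (b=5, g=12) -> B2->S, B1->F, B5->S, B4->T, B6->F, B7->F, B9->E, B8->T, B11->S, B10->T, B12->F; covered: B1=F, B2=S, B4=T, B5=S, B6=F, B7=F, B8=T, B9=E, B10=T, B11=S, B12=F
#8 (b=7, g=6) -> B2->S, B1->F, B5->S, B4->T, B6->T, B6->T, B6->T, B6->T, B6->F, B7->F, B9->E, B8->T, B11->E, B10->F, ...; covered: B1=F, B2=S, B4=T, B5=S, B6=T, B6=F, B7=F, B8=T, B9=E, B10=F, B11=E, B12=F
#9 (b=7, g=15) -> B2->E, B3->E, B1->T, B6->F, B7->F, B9->E, B8->T, B11->S, B10->T, B12->F; covered: B1=T, B2=E, B3=E, B6=F, B7=F, B8=T, B9=E, B10=T, B11=S, B12=F
together the pool reaches 21 outcomes: B1=T, B1=F, B2=S, B2=E, B3=S, B3=E, B4=T, B5=S, B5=E, B6=T, B6=F, B7=T, B7=F, B8=T, B9=E, B10=T, B10=F, B11=S, B11=E, B12=T, B12=F
every size-1 subset falls short of the 21 outcomes (best: 12/21)
every size-2 subset falls short of the 21 outcomes (best: 19/21)
inputs {1, 5, 8} (size 3) cover everything; no size-3 subset with a lexicographically smaller index list covers all 21

Answer: 1, 5, 8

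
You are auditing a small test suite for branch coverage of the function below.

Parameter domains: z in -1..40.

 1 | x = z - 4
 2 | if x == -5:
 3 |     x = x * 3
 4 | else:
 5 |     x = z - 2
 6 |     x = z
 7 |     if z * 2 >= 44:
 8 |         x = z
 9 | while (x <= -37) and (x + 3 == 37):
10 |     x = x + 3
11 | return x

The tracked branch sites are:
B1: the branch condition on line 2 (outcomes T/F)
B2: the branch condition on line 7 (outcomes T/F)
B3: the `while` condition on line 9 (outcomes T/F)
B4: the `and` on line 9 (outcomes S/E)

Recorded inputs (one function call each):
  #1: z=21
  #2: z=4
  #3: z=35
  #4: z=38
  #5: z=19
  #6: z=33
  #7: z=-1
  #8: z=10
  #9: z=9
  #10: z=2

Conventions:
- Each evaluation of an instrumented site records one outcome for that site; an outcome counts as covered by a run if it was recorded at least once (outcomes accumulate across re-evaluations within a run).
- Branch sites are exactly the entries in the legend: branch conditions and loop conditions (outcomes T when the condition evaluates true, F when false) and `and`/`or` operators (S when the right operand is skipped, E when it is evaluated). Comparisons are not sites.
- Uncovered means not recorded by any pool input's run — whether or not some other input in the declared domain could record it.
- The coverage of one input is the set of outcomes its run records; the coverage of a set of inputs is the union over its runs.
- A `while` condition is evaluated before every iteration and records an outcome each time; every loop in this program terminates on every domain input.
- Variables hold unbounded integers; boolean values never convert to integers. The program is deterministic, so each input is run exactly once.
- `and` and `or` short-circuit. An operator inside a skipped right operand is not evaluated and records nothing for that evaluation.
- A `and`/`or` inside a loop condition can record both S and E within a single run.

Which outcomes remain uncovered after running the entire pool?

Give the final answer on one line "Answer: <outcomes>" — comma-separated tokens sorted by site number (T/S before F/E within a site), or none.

run #1 (z=21) records B1=F, B2=F, B3=F, B4=S
run #2 (z=4) records B1=F, B2=F, B3=F, B4=S
run #3 (z=35) records B1=F, B2=T, B3=F, B4=S
run #4 (z=38) records B1=F, B2=T, B3=F, B4=S
run #5 (z=19) records B1=F, B2=F, B3=F, B4=S
run #6 (z=33) records B1=F, B2=T, B3=F, B4=S
run #7 (z=-1) records B1=T, B3=F, B4=S
run #8 (z=10) records B1=F, B2=F, B3=F, B4=S
run #9 (z=9) records B1=F, B2=F, B3=F, B4=S
run #10 (z=2) records B1=F, B2=F, B3=F, B4=S
union over the pool: B1=T, B1=F, B2=T, B2=F, B3=F, B4=S
uncovered (2 of 8): B3=T, B4=E

Answer: B3=T, B4=E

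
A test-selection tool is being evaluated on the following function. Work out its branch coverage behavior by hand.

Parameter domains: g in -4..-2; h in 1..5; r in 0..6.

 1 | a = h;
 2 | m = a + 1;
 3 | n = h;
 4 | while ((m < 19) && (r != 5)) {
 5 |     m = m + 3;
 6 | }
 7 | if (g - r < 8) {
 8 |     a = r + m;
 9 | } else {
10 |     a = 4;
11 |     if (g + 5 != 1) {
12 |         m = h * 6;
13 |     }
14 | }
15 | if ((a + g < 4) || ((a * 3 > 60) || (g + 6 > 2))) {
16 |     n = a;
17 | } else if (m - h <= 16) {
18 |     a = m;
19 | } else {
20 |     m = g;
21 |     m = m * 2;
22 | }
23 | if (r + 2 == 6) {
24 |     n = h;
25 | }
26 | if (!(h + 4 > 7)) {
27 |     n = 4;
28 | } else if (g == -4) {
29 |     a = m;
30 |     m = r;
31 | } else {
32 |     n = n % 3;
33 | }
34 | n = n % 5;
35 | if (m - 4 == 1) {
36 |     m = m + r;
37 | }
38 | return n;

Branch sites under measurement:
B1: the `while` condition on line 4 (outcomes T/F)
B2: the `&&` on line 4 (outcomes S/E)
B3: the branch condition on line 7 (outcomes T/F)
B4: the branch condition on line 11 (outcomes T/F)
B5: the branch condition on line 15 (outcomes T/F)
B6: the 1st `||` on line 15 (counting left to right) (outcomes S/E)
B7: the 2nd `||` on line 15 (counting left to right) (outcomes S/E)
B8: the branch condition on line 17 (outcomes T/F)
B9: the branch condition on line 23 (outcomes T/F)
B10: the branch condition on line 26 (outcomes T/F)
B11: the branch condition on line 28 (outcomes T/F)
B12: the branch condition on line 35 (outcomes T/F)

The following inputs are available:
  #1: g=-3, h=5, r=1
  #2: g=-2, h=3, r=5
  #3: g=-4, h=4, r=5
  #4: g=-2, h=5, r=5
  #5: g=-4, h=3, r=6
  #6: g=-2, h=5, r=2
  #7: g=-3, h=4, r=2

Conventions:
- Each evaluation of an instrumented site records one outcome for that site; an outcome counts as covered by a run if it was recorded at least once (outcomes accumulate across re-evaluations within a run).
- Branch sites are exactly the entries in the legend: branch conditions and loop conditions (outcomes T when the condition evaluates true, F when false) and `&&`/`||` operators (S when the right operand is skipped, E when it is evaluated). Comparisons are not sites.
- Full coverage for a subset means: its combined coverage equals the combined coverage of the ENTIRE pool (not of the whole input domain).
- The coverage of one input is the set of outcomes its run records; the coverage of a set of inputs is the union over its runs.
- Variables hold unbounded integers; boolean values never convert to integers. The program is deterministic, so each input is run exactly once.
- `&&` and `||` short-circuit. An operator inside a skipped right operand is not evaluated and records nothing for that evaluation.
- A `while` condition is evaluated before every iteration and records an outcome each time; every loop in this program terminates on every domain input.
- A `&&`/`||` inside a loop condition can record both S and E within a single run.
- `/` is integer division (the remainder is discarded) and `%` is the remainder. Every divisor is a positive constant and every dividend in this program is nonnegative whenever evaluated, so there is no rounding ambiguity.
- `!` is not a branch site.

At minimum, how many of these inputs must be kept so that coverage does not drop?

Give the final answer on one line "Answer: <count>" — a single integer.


run #1 (g=-3, h=5, r=1) runs B2->E, B1->T, B2->E, B1->T, B2->E, B1->T, B2->E, B1->T, B2->E, B1->T, B2->S, B1->F, B3->T, B6->E, ...; records B1=T, B1=F, B2=S, B2=E, B3=T, B5=T, B6=E, B7=S, B9=F, B10=F, B11=F, B12=F
run #2 (g=-2, h=3, r=5) runs B2->E, B1->F, B3->T, B6->E, B7->E, B5->T, B9->F, B10->T, B12->F; records B1=F, B2=E, B3=T, B5=T, B6=E, B7=E, B9=F, B10=T, B12=F
run #3 (g=-4, h=4, r=5) runs B2->E, B1->F, B3->T, B6->E, B7->E, B5->F, B8->T, B9->F, B10->F, B11->T, B12->T; records B1=F, B2=E, B3=T, B5=F, B6=E, B7=E, B8=T, B9=F, B10=F, B11=T, B12=T
run #4 (g=-2, h=5, r=5) runs B2->E, B1->F, B3->T, B6->E, B7->E, B5->T, B9->F, B10->F, B11->F, B12->F; records B1=F, B2=E, B3=T, B5=T, B6=E, B7=E, B9=F, B10=F, B11=F, B12=F
run #5 (g=-4, h=3, r=6) runs B2->E, B1->T, B2->E, B1->T, B2->E, B1->T, B2->E, B1->T, B2->E, B1->T, B2->S, B1->F, B3->T, B6->E, ...; records B1=T, B1=F, B2=S, B2=E, B3=T, B5=T, B6=E, B7=S, B9=F, B10=T, B12=F
run #6 (g=-2, h=5, r=2) runs B2->E, B1->T, B2->E, B1->T, B2->E, B1->T, B2->E, B1->T, B2->E, B1->T, B2->S, B1->F, B3->T, B6->E, ...; records B1=T, B1=F, B2=S, B2=E, B3=T, B5=T, B6=E, B7=S, B9=F, B10=F, B11=F, B12=F
run #7 (g=-3, h=4, r=2) runs B2->E, B1->T, B2->E, B1->T, B2->E, B1->T, B2->E, B1->T, B2->E, B1->T, B2->S, B1->F, B3->T, B6->E, ...; records B1=T, B1=F, B2=S, B2=E, B3=T, B5=T, B6=E, B7=S, B9=F, B10=F, B11=F, B12=F
together the pool reaches 18 outcomes: B1=T, B1=F, B2=S, B2=E, B3=T, B5=T, B5=F, B6=E, B7=S, B7=E, B8=T, B9=F, B10=T, B10=F, B11=T, B11=F, B12=T, B12=F
no size-1 subset reaches all 18 outcomes (best union: 12/18)
no size-2 subset reaches all 18 outcomes (best union: 17/18)
at size 3, {1, 2, 3} reaches all 18 outcomes; every lexicographically earlier size-3 subset fails
Answer: 3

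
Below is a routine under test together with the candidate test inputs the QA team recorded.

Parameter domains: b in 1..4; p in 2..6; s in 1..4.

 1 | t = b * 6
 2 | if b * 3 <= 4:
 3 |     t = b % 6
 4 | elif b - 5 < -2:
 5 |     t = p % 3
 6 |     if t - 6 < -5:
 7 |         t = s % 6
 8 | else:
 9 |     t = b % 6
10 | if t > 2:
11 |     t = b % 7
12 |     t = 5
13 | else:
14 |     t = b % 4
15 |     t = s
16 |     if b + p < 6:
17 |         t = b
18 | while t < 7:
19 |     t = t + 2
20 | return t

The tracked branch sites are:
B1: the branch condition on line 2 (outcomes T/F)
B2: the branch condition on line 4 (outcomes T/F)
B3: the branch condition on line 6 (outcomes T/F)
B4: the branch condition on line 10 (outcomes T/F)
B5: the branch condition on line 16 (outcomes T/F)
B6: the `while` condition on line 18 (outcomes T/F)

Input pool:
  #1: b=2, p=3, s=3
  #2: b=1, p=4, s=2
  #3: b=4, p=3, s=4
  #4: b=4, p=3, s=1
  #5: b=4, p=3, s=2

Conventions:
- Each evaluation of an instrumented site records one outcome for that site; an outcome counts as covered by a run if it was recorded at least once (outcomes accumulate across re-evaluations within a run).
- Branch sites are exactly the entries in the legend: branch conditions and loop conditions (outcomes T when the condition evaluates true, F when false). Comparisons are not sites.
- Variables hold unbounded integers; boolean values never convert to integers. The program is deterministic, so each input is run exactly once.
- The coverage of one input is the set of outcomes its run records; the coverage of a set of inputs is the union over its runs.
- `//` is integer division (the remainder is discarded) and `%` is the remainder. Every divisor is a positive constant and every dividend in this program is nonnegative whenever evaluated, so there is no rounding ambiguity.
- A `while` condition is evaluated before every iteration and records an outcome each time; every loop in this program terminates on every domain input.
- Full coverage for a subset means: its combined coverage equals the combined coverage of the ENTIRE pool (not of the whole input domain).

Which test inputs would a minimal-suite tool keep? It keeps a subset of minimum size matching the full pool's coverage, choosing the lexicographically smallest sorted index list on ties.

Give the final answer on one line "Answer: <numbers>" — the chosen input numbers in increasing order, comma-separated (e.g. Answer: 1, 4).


test 1 (b=2, p=3, s=3) fires B1->F, B2->T, B3->T, B4->T, B6->T, B6->F; hits B1=F, B2=T, B3=T, B4=T, B6=T, B6=F
test 2 (b=1, p=4, s=2) fires B1->T, B4->F, B5->T, B6->T, B6->T, B6->T, B6->F; hits B1=T, B4=F, B5=T, B6=T, B6=F
test 3 (b=4, p=3, s=4) fires B1->F, B2->F, B4->T, B6->T, B6->F; hits B1=F, B2=F, B4=T, B6=T, B6=F
test 4 (b=4, p=3, s=1) fires B1->F, B2->F, B4->T, B6->T, B6->F; hits B1=F, B2=F, B4=T, B6=T, B6=F
test 5 (b=4, p=3, s=2) fires B1->F, B2->F, B4->T, B6->T, B6->F; hits B1=F, B2=F, B4=T, B6=T, B6=F
pool-wide coverage (10 outcomes): B1=T, B1=F, B2=T, B2=F, B3=T, B4=T, B4=F, B5=T, B6=T, B6=F
no size-1 subset reaches all 10 outcomes (best union: 6/10)
no size-2 subset reaches all 10 outcomes (best union: 9/10)
at size 3, {1, 2, 3} reaches all 10 outcomes; every lexicographically earlier size-3 subset fails
Answer: 1, 2, 3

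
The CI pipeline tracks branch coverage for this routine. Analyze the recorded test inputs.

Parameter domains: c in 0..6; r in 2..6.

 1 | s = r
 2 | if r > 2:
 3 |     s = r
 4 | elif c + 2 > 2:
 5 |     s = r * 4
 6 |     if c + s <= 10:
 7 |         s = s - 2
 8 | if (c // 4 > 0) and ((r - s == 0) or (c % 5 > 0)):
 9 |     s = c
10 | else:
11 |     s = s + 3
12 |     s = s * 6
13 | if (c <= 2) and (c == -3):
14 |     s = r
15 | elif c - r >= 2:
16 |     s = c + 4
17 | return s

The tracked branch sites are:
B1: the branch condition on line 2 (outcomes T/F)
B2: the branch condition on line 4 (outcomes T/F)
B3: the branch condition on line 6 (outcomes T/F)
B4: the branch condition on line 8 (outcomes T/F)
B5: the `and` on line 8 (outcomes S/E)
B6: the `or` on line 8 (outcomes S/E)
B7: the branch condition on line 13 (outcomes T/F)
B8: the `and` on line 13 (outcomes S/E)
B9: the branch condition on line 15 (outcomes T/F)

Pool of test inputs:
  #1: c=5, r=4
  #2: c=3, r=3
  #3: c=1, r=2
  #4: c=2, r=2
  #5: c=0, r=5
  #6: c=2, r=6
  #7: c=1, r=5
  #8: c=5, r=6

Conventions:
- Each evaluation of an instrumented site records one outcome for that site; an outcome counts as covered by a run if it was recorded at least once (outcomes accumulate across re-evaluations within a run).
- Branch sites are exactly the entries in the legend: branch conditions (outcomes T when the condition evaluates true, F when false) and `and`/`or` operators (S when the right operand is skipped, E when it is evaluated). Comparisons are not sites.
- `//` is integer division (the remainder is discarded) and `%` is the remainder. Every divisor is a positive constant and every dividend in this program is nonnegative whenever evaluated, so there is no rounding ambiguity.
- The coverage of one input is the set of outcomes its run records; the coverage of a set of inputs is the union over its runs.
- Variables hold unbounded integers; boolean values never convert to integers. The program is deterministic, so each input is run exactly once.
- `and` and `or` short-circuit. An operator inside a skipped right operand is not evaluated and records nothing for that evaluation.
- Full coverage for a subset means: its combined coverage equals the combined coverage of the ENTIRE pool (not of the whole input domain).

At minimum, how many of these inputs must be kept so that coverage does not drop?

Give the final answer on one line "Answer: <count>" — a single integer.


run #1 (c=5, r=4) runs B1->T, B5->E, B6->S, B4->T, B8->S, B7->F, B9->F; records B1=T, B4=T, B5=E, B6=S, B7=F, B8=S, B9=F
run #2 (c=3, r=3) runs B1->T, B5->S, B4->F, B8->S, B7->F, B9->F; records B1=T, B4=F, B5=S, B7=F, B8=S, B9=F
run #3 (c=1, r=2) runs B1->F, B2->T, B3->T, B5->S, B4->F, B8->E, B7->F, B9->F; records B1=F, B2=T, B3=T, B4=F, B5=S, B7=F, B8=E, B9=F
run #4 (c=2, r=2) runs B1->F, B2->T, B3->T, B5->S, B4->F, B8->E, B7->F, B9->F; records B1=F, B2=T, B3=T, B4=F, B5=S, B7=F, B8=E, B9=F
run #5 (c=0, r=5) runs B1->T, B5->S, B4->F, B8->E, B7->F, B9->F; records B1=T, B4=F, B5=S, B7=F, B8=E, B9=F
run #6 (c=2, r=6) runs B1->T, B5->S, B4->F, B8->E, B7->F, B9->F; records B1=T, B4=F, B5=S, B7=F, B8=E, B9=F
run #7 (c=1, r=5) runs B1->T, B5->S, B4->F, B8->E, B7->F, B9->F; records B1=T, B4=F, B5=S, B7=F, B8=E, B9=F
run #8 (c=5, r=6) runs B1->T, B5->E, B6->S, B4->T, B8->S, B7->F, B9->F; records B1=T, B4=T, B5=E, B6=S, B7=F, B8=S, B9=F
together the pool reaches 13 outcomes: B1=T, B1=F, B2=T, B3=T, B4=T, B4=F, B5=S, B5=E, B6=S, B7=F, B8=S, B8=E, B9=F
every size-1 subset falls short of the 13 outcomes (best: 8/13)
the canonical winner is {1, 3}: size 2, full 13-outcome coverage, earliest index list among size-2 covers
Answer: 2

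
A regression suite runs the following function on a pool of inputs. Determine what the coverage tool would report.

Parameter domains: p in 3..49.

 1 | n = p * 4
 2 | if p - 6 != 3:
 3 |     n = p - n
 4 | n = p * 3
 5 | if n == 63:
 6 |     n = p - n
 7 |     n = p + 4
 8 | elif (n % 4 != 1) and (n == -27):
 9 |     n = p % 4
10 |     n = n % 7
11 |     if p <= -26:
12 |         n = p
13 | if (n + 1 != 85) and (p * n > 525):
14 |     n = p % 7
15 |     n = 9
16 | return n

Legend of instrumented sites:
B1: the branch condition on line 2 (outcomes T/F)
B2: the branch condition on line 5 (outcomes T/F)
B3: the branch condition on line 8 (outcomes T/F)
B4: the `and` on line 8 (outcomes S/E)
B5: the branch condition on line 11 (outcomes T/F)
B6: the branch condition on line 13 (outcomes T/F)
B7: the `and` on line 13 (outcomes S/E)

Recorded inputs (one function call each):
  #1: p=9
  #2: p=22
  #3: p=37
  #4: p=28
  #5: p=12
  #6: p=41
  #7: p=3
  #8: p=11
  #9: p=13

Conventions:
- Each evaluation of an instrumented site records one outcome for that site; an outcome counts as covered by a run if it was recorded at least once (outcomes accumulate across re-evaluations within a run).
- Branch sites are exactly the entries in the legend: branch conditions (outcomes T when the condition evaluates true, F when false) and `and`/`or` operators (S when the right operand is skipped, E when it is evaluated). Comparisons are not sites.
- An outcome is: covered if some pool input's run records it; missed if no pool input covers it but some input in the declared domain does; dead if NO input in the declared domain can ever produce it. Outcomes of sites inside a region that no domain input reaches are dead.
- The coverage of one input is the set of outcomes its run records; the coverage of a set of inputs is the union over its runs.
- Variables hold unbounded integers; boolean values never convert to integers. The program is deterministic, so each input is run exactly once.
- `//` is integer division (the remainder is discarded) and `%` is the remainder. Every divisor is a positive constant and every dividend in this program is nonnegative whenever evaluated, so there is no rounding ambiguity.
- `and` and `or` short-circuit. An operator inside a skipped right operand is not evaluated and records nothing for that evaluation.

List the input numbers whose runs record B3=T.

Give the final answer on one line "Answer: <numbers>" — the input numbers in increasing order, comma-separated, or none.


input #1 (p=9): does not produce B3=T
input #2 (p=22): does not produce B3=T
input #3 (p=37): does not produce B3=T
input #4 (p=28): does not produce B3=T
input #5 (p=12): does not produce B3=T
input #6 (p=41): does not produce B3=T
input #7 (p=3): does not produce B3=T
input #8 (p=11): does not produce B3=T
input #9 (p=13): does not produce B3=T
Answer: none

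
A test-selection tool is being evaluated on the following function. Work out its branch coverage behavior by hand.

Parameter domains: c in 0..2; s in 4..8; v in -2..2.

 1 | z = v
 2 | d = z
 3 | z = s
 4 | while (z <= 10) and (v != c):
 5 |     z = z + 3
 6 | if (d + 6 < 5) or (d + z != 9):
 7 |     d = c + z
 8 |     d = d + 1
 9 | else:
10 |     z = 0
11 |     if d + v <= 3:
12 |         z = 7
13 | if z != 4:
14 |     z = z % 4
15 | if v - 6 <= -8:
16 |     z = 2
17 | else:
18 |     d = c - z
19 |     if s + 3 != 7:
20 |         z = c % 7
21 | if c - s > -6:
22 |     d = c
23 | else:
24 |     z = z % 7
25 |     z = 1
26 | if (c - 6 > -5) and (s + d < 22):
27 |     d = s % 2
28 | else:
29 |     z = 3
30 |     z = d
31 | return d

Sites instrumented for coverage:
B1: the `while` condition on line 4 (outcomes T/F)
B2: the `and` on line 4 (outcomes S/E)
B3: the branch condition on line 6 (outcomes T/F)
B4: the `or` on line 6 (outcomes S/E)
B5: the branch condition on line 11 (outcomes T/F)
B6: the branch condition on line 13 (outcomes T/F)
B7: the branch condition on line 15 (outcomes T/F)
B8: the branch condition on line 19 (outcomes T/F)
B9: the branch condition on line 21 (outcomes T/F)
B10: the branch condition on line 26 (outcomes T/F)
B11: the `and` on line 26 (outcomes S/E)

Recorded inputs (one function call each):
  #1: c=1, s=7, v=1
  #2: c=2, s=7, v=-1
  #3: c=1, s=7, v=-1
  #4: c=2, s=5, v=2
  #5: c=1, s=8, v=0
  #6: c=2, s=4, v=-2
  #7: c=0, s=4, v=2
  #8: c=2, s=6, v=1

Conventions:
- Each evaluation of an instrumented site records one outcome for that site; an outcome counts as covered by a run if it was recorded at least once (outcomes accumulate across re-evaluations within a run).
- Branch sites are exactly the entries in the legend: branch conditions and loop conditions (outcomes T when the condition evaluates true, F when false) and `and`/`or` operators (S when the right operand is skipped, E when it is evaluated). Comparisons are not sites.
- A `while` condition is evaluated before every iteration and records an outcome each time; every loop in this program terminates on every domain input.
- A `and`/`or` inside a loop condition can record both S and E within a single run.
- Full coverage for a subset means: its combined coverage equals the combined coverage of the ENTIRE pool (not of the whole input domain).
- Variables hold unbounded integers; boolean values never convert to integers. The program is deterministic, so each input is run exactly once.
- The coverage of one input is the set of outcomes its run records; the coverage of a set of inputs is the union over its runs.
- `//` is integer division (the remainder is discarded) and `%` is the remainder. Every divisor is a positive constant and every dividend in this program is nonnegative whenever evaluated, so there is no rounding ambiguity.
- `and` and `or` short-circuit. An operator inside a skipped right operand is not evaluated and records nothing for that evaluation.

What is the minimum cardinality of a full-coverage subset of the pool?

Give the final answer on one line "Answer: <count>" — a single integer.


input #1, c=1, s=7, v=1: events B2->E, B1->F, B4->E, B3->T, B6->T, B7->F, B8->T, B9->F, B11->S, B10->F; outcomes B1=F, B2=E, B3=T, B4=E, B6=T, B7=F, B8=T, B9=F, B10=F, B11=S
input #2, c=2, s=7, v=-1: events B2->E, B1->T, B2->E, B1->T, B2->S, B1->F, B4->E, B3->T, B6->T, B7->F, B8->T, B9->T, B11->E, B10->T; outcomes B1=T, B1=F, B2=S, B2=E, B3=T, B4=E, B6=T, B7=F, B8=T, B9=T, B10=T, B11=E
input #3, c=1, s=7, v=-1: events B2->E, B1->T, B2->E, B1->T, B2->S, B1->F, B4->E, B3->T, B6->T, B7->F, B8->T, B9->F, B11->S, B10->F; outcomes B1=T, B1=F, B2=S, B2=E, B3=T, B4=E, B6=T, B7=F, B8=T, B9=F, B10=F, B11=S
input #4, c=2, s=5, v=2: events B2->E, B1->F, B4->E, B3->T, B6->T, B7->F, B8->T, B9->T, B11->E, B10->T; outcomes B1=F, B2=E, B3=T, B4=E, B6=T, B7=F, B8=T, B9=T, B10=T, B11=E
input #5, c=1, s=8, v=0: events B2->E, B1->T, B2->S, B1->F, B4->E, B3->T, B6->T, B7->F, B8->T, B9->F, B11->S, B10->F; outcomes B1=T, B1=F, B2=S, B2=E, B3=T, B4=E, B6=T, B7=F, B8=T, B9=F, B10=F, B11=S
input #6, c=2, s=4, v=-2: events B2->E, B1->T, B2->E, B1->T, B2->E, B1->T, B2->S, B1->F, B4->S, B3->T, B6->T, B7->T, B9->T, B11->E, ...; outcomes B1=T, B1=F, B2=S, B2=E, B3=T, B4=S, B6=T, B7=T, B9=T, B10=T, B11=E
input #7, c=0, s=4, v=2: events B2->E, B1->T, B2->E, B1->T, B2->E, B1->T, B2->S, B1->F, B4->E, B3->T, B6->T, B7->F, B8->F, B9->T, ...; outcomes B1=T, B1=F, B2=S, B2=E, B3=T, B4=E, B6=T, B7=F, B8=F, B9=T, B10=F, B11=S
input #8, c=2, s=6, v=1: events B2->E, B1->T, B2->E, B1->T, B2->S, B1->F, B4->E, B3->T, B6->T, B7->F, B8->T, B9->T, B11->E, B10->T; outcomes B1=T, B1=F, B2=S, B2=E, B3=T, B4=E, B6=T, B7=F, B8=T, B9=T, B10=T, B11=E
union over all inputs: B1=T, B1=F, B2=S, B2=E, B3=T, B4=S, B4=E, B6=T, B7=T, B7=F, B8=T, B8=F, B9=T, B9=F, B10=T, B10=F, B11=S, B11=E (18 outcomes)
no size-1 subset reaches all 18 outcomes (best union: 12/18)
no size-2 subset reaches all 18 outcomes (best union: 17/18)
size 3: inputs {1, 6, 7} cover all 18 outcomes, and no lexicographically smaller subset of this size does
Answer: 3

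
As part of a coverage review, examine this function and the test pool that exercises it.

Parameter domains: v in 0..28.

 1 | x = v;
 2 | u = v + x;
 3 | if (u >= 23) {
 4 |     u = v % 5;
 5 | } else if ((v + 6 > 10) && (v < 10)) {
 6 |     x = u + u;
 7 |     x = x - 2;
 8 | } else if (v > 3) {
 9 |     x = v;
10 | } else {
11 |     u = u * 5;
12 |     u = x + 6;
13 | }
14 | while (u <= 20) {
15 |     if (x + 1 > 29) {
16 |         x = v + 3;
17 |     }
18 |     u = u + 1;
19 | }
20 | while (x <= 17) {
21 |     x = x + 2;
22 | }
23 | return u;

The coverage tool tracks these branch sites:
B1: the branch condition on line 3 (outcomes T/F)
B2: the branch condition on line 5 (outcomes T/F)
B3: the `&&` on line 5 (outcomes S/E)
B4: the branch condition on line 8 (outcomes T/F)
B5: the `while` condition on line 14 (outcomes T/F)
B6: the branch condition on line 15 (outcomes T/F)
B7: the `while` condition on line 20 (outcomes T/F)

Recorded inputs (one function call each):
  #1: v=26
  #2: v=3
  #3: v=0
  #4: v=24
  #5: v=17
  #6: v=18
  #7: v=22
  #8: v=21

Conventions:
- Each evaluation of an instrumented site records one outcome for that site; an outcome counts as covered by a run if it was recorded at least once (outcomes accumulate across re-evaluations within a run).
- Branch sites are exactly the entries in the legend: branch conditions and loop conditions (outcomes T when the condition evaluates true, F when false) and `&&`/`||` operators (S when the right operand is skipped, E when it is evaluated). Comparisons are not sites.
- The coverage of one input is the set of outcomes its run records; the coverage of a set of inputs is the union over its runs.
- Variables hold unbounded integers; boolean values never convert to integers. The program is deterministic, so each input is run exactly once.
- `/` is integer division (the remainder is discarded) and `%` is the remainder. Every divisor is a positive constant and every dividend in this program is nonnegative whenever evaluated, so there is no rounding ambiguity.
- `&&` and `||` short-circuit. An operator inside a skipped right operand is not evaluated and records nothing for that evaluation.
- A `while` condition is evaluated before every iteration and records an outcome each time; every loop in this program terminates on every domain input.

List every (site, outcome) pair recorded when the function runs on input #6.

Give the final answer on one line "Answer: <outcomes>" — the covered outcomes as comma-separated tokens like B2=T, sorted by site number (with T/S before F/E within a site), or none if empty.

Tracing the run of input #6 (v=18):
  B1->T, B5->T, B6->F, B5->T, B6->F, B5->T, B6->F, B5->T, B6->F, B5->T
  B6->F, B5->T, B6->F, B5->T, B6->F, B5->T, B6->F, B5->T, B6->F, B5->T
  B6->F, B5->T, B6->F, B5->T, B6->F, B5->T, B6->F, B5->T, B6->F, B5->T
  B6->F, B5->T, B6->F, B5->T, B6->F, B5->T, B6->F, B5->F, B7->F
deduplicating events, the covered set is: B1=T, B5=T, B5=F, B6=F, B7=F

Answer: B1=T, B5=T, B5=F, B6=F, B7=F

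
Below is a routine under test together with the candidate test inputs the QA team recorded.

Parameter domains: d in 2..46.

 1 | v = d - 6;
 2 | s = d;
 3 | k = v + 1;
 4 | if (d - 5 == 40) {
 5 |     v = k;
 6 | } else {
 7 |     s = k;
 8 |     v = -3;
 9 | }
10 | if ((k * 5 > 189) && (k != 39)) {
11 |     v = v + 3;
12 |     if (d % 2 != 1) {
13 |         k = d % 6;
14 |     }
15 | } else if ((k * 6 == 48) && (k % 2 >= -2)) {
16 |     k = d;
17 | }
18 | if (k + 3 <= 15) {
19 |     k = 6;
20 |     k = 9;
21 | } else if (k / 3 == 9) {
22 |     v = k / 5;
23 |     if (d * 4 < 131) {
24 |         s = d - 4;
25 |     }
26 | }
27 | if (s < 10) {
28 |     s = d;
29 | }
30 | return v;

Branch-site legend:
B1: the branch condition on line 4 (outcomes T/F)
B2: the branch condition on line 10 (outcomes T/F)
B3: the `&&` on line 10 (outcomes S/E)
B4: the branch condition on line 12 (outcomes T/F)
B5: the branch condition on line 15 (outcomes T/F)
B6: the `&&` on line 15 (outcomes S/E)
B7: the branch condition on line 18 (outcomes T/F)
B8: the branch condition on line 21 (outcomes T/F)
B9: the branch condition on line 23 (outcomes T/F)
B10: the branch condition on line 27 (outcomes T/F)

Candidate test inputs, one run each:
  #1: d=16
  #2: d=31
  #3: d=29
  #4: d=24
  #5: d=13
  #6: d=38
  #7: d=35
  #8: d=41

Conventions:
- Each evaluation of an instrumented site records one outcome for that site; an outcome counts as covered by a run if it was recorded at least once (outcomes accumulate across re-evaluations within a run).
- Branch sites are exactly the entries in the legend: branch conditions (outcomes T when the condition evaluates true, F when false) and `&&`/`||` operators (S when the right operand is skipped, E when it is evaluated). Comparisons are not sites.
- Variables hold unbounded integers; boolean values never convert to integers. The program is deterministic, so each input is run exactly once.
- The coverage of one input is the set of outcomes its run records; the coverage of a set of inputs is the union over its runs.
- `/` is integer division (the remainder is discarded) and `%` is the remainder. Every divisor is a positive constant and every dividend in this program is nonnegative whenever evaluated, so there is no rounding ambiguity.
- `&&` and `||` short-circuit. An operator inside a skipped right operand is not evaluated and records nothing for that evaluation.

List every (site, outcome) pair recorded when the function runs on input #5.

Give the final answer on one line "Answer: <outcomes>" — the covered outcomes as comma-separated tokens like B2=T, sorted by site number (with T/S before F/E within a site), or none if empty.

Tracing the run of input #5 (d=13):
  B1->F, B3->S, B2->F, B6->E, B5->T, B7->F, B8->F, B10->T
collecting distinct outcomes: B1=F, B2=F, B3=S, B5=T, B6=E, B7=F, B8=F, B10=T

Answer: B1=F, B2=F, B3=S, B5=T, B6=E, B7=F, B8=F, B10=T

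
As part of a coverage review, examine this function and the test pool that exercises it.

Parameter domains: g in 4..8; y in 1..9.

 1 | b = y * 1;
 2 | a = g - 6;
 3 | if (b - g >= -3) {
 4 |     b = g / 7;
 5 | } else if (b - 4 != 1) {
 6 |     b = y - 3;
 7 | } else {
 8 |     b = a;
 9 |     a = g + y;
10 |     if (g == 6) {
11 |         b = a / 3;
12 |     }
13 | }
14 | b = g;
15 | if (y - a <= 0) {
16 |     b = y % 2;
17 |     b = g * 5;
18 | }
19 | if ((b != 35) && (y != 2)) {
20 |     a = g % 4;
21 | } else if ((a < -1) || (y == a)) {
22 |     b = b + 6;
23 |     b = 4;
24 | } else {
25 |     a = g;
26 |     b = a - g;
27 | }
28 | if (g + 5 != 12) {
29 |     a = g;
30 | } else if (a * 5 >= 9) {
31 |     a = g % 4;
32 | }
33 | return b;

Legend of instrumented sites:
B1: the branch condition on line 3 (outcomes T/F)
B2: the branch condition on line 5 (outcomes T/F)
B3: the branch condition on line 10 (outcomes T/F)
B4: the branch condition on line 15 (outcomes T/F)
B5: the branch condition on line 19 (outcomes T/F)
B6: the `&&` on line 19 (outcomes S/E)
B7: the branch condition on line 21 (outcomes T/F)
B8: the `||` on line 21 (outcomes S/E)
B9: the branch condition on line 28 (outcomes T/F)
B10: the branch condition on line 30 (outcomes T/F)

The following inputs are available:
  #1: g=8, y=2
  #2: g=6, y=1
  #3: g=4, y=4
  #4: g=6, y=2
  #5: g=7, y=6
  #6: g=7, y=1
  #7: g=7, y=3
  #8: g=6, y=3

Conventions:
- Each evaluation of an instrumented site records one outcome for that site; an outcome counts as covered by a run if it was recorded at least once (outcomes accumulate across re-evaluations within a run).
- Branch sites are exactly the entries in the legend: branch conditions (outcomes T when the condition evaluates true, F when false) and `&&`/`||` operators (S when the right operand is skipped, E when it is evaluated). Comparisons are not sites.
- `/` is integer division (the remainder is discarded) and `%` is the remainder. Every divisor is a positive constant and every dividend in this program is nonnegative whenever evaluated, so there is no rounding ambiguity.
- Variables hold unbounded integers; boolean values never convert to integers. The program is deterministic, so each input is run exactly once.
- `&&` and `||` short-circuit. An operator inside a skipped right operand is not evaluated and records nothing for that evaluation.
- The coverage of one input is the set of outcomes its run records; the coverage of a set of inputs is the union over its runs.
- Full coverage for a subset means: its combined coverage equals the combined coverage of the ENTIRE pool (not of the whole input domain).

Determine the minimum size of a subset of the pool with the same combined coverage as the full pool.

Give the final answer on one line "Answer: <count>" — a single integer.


run #1 (g=8, y=2) runs B1->F, B2->T, B4->T, B6->E, B5->F, B8->E, B7->T, B9->T; records B1=F, B2=T, B4=T, B5=F, B6=E, B7=T, B8=E, B9=T
run #2 (g=6, y=1) runs B1->F, B2->T, B4->F, B6->E, B5->T, B9->T; records B1=F, B2=T, B4=F, B5=T, B6=E, B9=T
run #3 (g=4, y=4) runs B1->T, B4->F, B6->E, B5->T, B9->T; records B1=T, B4=F, B5=T, B6=E, B9=T
run #4 (g=6, y=2) runs B1->F, B2->T, B4->F, B6->E, B5->F, B8->E, B7->F, B9->T; records B1=F, B2=T, B4=F, B5=F, B6=E, B7=F, B8=E, B9=T
run #5 (g=7, y=6) runs B1->T, B4->F, B6->E, B5->T, B9->F, B10->T; records B1=T, B4=F, B5=T, B6=E, B9=F, B10=T
run #6 (g=7, y=1) runs B1->F, B2->T, B4->T, B6->S, B5->F, B8->E, B7->T, B9->F, B10->F; records B1=F, B2=T, B4=T, B5=F, B6=S, B7=T, B8=E, B9=F, B10=F
run #7 (g=7, y=3) runs B1->F, B2->T, B4->F, B6->E, B5->T, B9->F, B10->T; records B1=F, B2=T, B4=F, B5=T, B6=E, B9=F, B10=T
run #8 (g=6, y=3) runs B1->T, B4->F, B6->E, B5->T, B9->T; records B1=T, B4=F, B5=T, B6=E, B9=T
pool-wide coverage (16 outcomes): B1=T, B1=F, B2=T, B4=T, B4=F, B5=T, B5=F, B6=S, B6=E, B7=T, B7=F, B8=E, B9=T, B9=F, B10=T, B10=F
size 1 is not enough: best union over all size-1 subsets is 9/16
size 2 is not enough: best union over all size-2 subsets is 14/16
at size 3, {4, 5, 6} reaches all 16 outcomes; every lexicographically earlier size-3 subset fails
Answer: 3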